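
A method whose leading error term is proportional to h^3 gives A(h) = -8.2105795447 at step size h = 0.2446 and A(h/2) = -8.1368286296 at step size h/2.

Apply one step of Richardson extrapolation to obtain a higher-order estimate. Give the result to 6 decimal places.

The method has order 3: 2^3 = 8.
Difference of the inputs: -8.1368286296 − (-8.2105795447) = 0.0737509151
Correction (A(h/2) − A(h))/(8 − 1) = 0.0737509151/7 = 0.0105358450
R = A(h/2) + (A(h/2) − A(h))/7 = -8.1368286296 + 0.0105358450 = -8.1262927846
Shift from A(h/2): +0.0105358450.

-8.126293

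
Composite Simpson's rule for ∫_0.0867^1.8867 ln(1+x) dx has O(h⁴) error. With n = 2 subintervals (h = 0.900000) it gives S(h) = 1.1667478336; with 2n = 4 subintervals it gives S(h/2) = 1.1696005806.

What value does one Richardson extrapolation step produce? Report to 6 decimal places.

Error is O(h^4); halving h shrinks it by 2^4 = 16.
Difference of the inputs: 1.1696005806 − 1.1667478336 = 0.0028527470
Divide by 2^4 − 1 = 15: 0.0028527470/15 = 0.0001901831
R = 1.1696005806 + 0.0001901831 = 1.1697907637
Gap between inputs: 2.853e-03; correction applied: +0.0001901831.

1.169791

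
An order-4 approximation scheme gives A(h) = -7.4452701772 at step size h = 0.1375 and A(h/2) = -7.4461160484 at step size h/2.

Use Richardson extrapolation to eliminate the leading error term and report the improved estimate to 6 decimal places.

-7.446172

Leading term ∝ h^4; use weight 16 = 2^4.
Difference of the inputs: -7.4461160484 − (-7.4452701772) = -0.0008458712
Correction (A(h/2) − A(h))/(16 − 1) = (-0.0008458712)/15 = -0.0000563914
R = -7.4461160484 − 0.0000563914 = -7.4461724398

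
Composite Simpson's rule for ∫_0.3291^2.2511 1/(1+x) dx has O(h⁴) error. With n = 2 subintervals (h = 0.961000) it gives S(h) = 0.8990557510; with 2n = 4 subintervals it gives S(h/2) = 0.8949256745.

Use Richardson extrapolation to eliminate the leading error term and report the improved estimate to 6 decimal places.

r = 4, so 2^r = 16.
Numerator 16 × A(h/2) − A(h) = 16 × 0.8949256745 − 0.8990557510 = 13.4197550410
Extrapolated: 13.4197550410 / 15 = 0.8946503361

0.894650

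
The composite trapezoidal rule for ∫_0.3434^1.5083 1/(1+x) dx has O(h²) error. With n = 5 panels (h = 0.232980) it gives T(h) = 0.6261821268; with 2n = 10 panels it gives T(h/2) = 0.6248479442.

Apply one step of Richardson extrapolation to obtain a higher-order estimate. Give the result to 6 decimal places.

0.624403

The method has order 2: 2^2 = 4.
4×0.6248479442 = 2.4993917768; subtract 0.6261821268 → 1.8732096500
(4×0.6248479442 − 0.6261821268)/(4 − 1) = 0.6244032167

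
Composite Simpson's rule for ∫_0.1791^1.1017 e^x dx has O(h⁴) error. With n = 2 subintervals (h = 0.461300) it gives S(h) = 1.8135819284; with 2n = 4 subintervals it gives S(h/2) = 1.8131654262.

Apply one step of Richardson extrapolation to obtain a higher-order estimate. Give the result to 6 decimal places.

1.813138

Method order is 4; weight 2^4 = 16.
2^4*A(h/2) = 29.0106468192; minus A(h) gives 27.1970648908.
27.1970648908 ÷ 15 = 1.8131376594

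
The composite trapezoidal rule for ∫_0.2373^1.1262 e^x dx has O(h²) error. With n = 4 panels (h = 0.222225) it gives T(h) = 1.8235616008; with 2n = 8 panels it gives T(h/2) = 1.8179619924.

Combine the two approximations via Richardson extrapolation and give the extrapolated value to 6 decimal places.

1.816095

r = 2: numerator weight 4, denominator 3.
4*1.8179619924 = 7.2718479696; subtract 1.8235616008 → 5.4482863688
(4*1.8179619924 − 1.8235616008)/(4 − 1) = 1.8160954563
Gap between inputs: 5.600e-03; correction applied: −0.0018665361.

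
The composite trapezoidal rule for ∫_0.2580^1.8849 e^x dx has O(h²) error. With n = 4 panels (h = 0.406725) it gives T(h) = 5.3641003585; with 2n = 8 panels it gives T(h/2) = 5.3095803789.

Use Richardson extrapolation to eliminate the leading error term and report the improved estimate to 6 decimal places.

Method order is 2; weight 2^2 = 4.
4·5.3095803789 = 21.2383215156; 21.2383215156 − 5.3641003585 = 15.8742211571
Divide by 2^2 − 1 = 3.
(4·5.3095803789 − 5.3641003585)/(4 − 1) = 5.2914070524

5.291407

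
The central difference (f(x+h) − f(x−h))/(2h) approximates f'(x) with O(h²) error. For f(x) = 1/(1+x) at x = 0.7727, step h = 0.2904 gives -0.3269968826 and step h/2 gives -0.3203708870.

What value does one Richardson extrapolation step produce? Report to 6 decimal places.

r = 2: numerator weight 4, denominator 3.
4×(-0.3203708870) = -1.2814835480; (-1.2814835480) − (-0.3269968826) = -0.9544866654
Denominator 4 − 1 = 3.
(-0.9544866654) ÷ 3 = -0.3181622218

-0.318162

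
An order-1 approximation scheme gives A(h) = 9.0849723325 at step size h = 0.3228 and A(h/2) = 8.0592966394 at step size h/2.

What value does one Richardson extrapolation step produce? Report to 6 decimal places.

The method has order 1: 2^1 = 2.
2×8.0592966394 = 16.1185932788; 16.1185932788 − 9.0849723325 = 7.0336209463
7.0336209463 ÷ 1 = 7.0336209463

7.033621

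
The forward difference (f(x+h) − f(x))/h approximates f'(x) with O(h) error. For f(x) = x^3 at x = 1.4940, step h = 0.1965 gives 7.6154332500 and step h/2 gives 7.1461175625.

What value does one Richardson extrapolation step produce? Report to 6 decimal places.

6.676802

The method has order 1: 2^1 = 2.
Top: 2(7.1461175625) − (7.6154332500) = 6.6768018750
(2×7.1461175625 − 7.6154332500)/(2 − 1) = 6.6768018750
Shift from A(h/2): −0.4693156875.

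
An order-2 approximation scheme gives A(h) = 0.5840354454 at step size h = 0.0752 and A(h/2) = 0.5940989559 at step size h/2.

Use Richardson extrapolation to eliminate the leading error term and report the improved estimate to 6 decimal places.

Order 2 gives 2^r = 4 and 2^r − 1 = 3.
A(h/2) − A(h) = 0.5940989559 − 0.5840354454 = 0.0100635105
Divide by 2^2 − 1 = 3: 0.0100635105/3 = 0.0033545035
R = 0.5940989559 + 0.0033545035 = 0.5974534594
Gap between inputs: 1.006e-02; correction applied: +0.0033545035.

0.597453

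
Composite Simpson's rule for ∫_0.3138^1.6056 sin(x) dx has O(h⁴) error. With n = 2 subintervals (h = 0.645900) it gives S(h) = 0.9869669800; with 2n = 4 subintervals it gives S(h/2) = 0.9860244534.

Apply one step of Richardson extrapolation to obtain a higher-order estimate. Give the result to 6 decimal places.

r = 4, so 2^r = 16.
Numerator 16*A(h/2) − A(h) = 16*0.9860244534 − 0.9869669800 = 14.7894242744
Denominator 16 − 1 = 15.
R = 14.7894242744/15 = 0.9859616183

0.985962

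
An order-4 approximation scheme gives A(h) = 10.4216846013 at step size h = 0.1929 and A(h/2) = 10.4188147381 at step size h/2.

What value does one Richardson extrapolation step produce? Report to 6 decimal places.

r = 4: numerator weight 16, denominator 15.
16×10.4188147381 = 166.7010358096; 166.7010358096 − 10.4216846013 = 156.2793512083
R = 156.2793512083/15 = 10.4186234139

10.418623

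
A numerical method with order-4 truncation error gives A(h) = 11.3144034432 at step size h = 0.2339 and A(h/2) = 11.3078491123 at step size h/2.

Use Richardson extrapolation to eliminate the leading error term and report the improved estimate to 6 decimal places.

Order 4 gives 2^r = 16 and 2^r − 1 = 15.
Top: 16(11.3078491123) − (11.3144034432) = 169.6111823536
Denominator 16 − 1 = 15.
Extrapolated: 169.6111823536 / 15 = 11.3074121569
Shift from A(h/2): −0.0004369554.

11.307412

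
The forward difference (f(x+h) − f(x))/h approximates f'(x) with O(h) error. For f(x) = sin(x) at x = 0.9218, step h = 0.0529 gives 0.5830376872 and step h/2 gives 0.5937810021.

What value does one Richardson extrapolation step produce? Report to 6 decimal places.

Leading term ∝ h^1; use weight 2 = 2^1.
Numerator 2 × A(h/2) − A(h) = 2 × 0.5937810021 − 0.5830376872 = 0.6045243170
Extrapolated: 0.6045243170 / 1 = 0.6045243170
Correction |R − A(h/2)| = 1.074e-02; gap |A(h/2) − A(h)| = 1.074e-02.

0.604524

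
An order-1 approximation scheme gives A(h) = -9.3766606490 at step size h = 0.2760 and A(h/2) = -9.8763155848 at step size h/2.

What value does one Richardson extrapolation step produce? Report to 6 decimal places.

Order 1 gives 2^r = 2 and 2^r − 1 = 1.
2 × (-9.8763155848) = -19.7526311696; (-19.7526311696) − (-9.3766606490) = -10.3759705206
(-10.3759705206) ÷ 1 = -10.3759705206

-10.375971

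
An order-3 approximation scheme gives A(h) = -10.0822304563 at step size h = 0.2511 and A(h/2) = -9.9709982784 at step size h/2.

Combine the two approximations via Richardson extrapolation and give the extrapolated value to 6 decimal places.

The method has order 3: 2^3 = 8.
2^3 × A(h/2) = -79.7679862272; minus A(h) gives -69.6857557709.
Denominator 8 − 1 = 7.
Result: -9.9551079673
Gap between inputs: 1.112e-01; correction applied: +0.0158903111.

-9.955108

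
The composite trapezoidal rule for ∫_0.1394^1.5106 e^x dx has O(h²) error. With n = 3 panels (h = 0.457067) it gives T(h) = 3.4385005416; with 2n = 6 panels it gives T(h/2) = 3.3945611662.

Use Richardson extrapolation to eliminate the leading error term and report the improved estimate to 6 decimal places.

3.379915

r = 2, so 2^r = 4.
4·3.3945611662 = 13.5782446648; subtract 3.4385005416 → 10.1397441232
R = 10.1397441232/3 = 3.3799147077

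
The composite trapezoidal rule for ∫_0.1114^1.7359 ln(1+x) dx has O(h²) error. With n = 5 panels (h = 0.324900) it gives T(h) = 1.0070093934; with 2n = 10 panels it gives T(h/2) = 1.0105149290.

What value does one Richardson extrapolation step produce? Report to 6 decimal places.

1.011683

Order 2 gives 2^r = 4 and 2^r − 1 = 3.
4*1.0105149290 = 4.0420597160; subtract 1.0070093934 → 3.0350503226
Denominator 4 − 1 = 3.
So the Richardson estimate is 1.0116834409.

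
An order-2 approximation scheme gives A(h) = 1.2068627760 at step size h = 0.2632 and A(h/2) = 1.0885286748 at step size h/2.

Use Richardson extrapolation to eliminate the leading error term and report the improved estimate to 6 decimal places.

1.049084

The method has order 2: 2^2 = 4.
2^2 × A(h/2) = 4.3541146992; minus A(h) gives 3.1472519232.
Divide by 2^2 − 1 = 3.
So the Richardson estimate is 1.0490839744.
Gap between inputs: 1.183e-01; correction applied: −0.0394447004.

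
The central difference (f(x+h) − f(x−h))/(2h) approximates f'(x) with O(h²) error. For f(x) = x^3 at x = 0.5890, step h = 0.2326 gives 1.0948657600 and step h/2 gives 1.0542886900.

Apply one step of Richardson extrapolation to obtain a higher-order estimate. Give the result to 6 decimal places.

Leading term ∝ h^2; use weight 4 = 2^2.
4*1.0542886900 = 4.2171547600; 4.2171547600 − 1.0948657600 = 3.1222890000
Denominator 4 − 1 = 3.
R = 3.1222890000/3 = 1.0407630000

1.040763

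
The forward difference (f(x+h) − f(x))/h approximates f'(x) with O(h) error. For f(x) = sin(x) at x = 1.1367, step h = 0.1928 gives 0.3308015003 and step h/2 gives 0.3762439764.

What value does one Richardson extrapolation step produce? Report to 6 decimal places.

With r = 1 the leading error scales as h^1, so the weight is 2^1 = 2.
2^1 × A(h/2) = 0.7524879528; minus A(h) gives 0.4216864525.
Denominator 2 − 1 = 1.
R = 0.4216864525/1 = 0.4216864525
Shift from A(h/2): +0.0454424761.

0.421686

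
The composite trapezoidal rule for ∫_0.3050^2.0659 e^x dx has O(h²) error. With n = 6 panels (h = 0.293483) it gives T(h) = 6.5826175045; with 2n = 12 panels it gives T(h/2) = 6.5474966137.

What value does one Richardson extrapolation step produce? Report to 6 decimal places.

The method has order 2: 2^2 = 4.
4·6.5474966137 − 6.5826175045 = 19.6073689503
R = 19.6073689503/3 = 6.5357896501

6.535790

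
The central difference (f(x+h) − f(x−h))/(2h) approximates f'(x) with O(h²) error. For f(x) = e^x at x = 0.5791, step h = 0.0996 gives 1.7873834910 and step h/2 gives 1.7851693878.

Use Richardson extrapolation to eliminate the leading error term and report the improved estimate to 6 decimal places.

1.784431

Order 2 gives 2^r = 4 and 2^r − 1 = 3.
Difference of the inputs: 1.7851693878 − 1.7873834910 = -0.0022141032
Divide by 2^2 − 1 = 3: (-0.0022141032)/3 = -0.0007380344
R = 1.7851693878 − 0.0007380344 = 1.7844313534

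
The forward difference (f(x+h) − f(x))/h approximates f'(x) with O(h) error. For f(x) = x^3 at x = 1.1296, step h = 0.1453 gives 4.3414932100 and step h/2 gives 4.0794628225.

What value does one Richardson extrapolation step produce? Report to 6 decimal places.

The method has order 1: 2^1 = 2.
A(h/2) − A(h) = 4.0794628225 − 4.3414932100 = -0.2620303875
Divide by 2^1 − 1 = 1: (-0.2620303875)/1 = -0.2620303875
R = 4.0794628225 − 0.2620303875 = 3.8174324350

3.817432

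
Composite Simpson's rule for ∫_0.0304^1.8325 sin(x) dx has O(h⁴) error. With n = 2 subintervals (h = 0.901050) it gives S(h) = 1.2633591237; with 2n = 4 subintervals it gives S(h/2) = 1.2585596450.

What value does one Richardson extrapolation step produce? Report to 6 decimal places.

r = 4, so 2^r = 16.
Numerator 16×A(h/2) − A(h) = 16×1.2585596450 − 1.2633591237 = 18.8735951963
Denominator 16 − 1 = 15.
(16×1.2585596450 − 1.2633591237)/(16 − 1) = 1.2582396798
Gap between inputs: 4.799e-03; correction applied: −0.0003199652.

1.258240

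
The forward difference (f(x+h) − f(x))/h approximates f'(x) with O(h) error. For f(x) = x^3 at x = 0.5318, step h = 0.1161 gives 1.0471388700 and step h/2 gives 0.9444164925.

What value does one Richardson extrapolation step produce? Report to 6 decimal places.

0.841694

r = 1: numerator weight 2, denominator 1.
Top: 2(0.9444164925) − (1.0471388700) = 0.8416941150
Divide by 2^1 − 1 = 1.
So the Richardson estimate is 0.8416941150.
Correction |R − A(h/2)| = 1.027e-01; gap |A(h/2) − A(h)| = 1.027e-01.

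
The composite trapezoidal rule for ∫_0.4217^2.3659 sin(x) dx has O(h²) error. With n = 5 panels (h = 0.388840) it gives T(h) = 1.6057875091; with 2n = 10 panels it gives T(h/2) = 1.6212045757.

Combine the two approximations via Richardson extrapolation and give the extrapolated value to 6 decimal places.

1.626344

Error is O(h^2); halving h shrinks it by 2^2 = 4.
4*1.6212045757 = 6.4848183028; 6.4848183028 − 1.6057875091 = 4.8790307937
4.8790307937 ÷ 3 = 1.6263435979
Correction |R − A(h/2)| = 5.139e-03; gap |A(h/2) − A(h)| = 1.542e-02.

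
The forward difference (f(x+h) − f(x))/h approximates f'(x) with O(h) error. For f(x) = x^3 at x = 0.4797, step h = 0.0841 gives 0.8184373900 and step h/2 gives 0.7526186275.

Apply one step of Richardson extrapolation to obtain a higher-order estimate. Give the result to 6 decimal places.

Order 1 gives 2^r = 2 and 2^r − 1 = 1.
2^1×A(h/2) = 1.5052372550; minus A(h) gives 0.6867998650.
Divide by 2^1 − 1 = 1.
So the Richardson estimate is 0.6867998650.
Gap between inputs: 6.582e-02; correction applied: −0.0658187625.

0.686800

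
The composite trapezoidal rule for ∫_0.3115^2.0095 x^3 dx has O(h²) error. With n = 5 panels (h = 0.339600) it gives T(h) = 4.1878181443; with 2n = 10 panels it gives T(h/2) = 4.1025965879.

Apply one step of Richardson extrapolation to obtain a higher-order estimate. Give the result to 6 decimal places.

4.074189

The method has order 2: 2^2 = 4.
Numerator 4×A(h/2) − A(h) = 4×4.1025965879 − 4.1878181443 = 12.2225682073
Divide by 2^2 − 1 = 3.
R = 12.2225682073/3 = 4.0741894024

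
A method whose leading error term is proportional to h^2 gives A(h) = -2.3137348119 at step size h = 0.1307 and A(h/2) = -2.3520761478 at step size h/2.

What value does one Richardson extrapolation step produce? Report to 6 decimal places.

r = 2: numerator weight 4, denominator 3.
4·(-2.3520761478) = -9.4083045912; subtract (-2.3137348119) → -7.0945697793
Divide by 2^2 − 1 = 3.
R = (-7.0945697793)/3 = -2.3648565931
Gap between inputs: 3.834e-02; correction applied: −0.0127804453.

-2.364857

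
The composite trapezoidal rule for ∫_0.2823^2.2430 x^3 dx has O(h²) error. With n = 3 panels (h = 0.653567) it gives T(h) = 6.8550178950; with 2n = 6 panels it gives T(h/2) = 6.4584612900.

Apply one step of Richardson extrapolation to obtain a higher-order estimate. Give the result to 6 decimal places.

With r = 2 the leading error scales as h^2, so the weight is 2^2 = 4.
2^2*A(h/2) = 25.8338451600; minus A(h) gives 18.9788272650.
Divide by 2^2 − 1 = 3.
18.9788272650 ÷ 3 = 6.3262757550
Correction |R − A(h/2)| = 1.322e-01; gap |A(h/2) − A(h)| = 3.966e-01.

6.326276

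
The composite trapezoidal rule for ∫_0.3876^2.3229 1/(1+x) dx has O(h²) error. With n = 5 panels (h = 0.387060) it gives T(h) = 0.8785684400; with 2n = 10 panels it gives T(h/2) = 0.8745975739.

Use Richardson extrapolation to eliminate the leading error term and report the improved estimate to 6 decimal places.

With r = 2 the leading error scales as h^2, so the weight is 2^2 = 4.
Weighted: 3.4983902956 − 0.8785684400 = 2.6198218556
2.6198218556 ÷ 3 = 0.8732739519
Gap between inputs: 3.971e-03; correction applied: −0.0013236220.

0.873274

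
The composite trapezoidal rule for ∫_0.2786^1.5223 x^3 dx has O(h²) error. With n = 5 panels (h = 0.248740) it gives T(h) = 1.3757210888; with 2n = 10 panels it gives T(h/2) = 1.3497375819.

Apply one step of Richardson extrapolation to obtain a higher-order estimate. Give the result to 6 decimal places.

Order 2 gives 2^r = 4 and 2^r − 1 = 3.
Numerator 4·A(h/2) − A(h) = 4·1.3497375819 − 1.3757210888 = 4.0232292388
R = 4.0232292388/3 = 1.3410764129

1.341076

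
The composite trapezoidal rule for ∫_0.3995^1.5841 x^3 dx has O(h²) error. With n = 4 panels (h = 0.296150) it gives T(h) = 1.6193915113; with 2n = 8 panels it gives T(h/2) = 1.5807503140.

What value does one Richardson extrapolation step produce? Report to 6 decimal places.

r = 2: numerator weight 4, denominator 3.
4*1.5807503140 = 6.3230012560; 6.3230012560 − 1.6193915113 = 4.7036097447
Divide by 2^2 − 1 = 3.
Extrapolated: 4.7036097447 / 3 = 1.5678699149
Shift from A(h/2): −0.0128803991.

1.567870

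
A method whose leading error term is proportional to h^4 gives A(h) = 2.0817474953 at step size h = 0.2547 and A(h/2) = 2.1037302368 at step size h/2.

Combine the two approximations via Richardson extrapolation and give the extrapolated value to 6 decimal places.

The method has order 4: 2^4 = 16.
A(h/2) − A(h) = 2.1037302368 − 2.0817474953 = 0.0219827415
Correction (A(h/2) − A(h))/(16 − 1) = 0.0219827415/15 = 0.0014655161
R = A(h/2) + (A(h/2) − A(h))/15 = 2.1037302368 + 0.0014655161 = 2.1051957529

2.105196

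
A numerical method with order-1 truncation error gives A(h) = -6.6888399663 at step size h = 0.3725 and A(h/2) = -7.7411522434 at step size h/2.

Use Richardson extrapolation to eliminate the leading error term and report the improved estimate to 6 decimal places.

Leading term ∝ h^1; use weight 2 = 2^1.
2^1 × A(h/2) = -15.4823044868; minus A(h) gives -8.7934645205.
Divide by 2^1 − 1 = 1.
Extrapolated: (-8.7934645205) / 1 = -8.7934645205
Shift from A(h/2): −1.0523122771.

-8.793465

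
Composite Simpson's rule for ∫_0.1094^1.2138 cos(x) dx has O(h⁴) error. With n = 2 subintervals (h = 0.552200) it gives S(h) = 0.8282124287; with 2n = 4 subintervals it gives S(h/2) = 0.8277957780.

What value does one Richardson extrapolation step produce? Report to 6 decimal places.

r = 4: numerator weight 16, denominator 15.
2^4 × A(h/2) = 13.2447324480; minus A(h) gives 12.4165200193.
Divide by 2^4 − 1 = 15.
12.4165200193 ÷ 15 = 0.8277680013

0.827768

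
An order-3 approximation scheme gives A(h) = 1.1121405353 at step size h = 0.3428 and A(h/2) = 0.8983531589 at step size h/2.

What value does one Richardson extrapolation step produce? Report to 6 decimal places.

0.867812

Leading term ∝ h^3; use weight 8 = 2^3.
2^3*A(h/2) = 7.1868252712; minus A(h) gives 6.0746847359.
(8*0.8983531589 − 1.1121405353)/(8 − 1) = 0.8678121051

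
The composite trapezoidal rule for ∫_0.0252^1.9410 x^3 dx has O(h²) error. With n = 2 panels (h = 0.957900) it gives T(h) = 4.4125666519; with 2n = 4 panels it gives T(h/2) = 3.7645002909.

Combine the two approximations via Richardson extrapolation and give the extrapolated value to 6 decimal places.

3.548478

r = 2: numerator weight 4, denominator 3.
4×3.7645002909 = 15.0580011636; 15.0580011636 − 4.4125666519 = 10.6454345117
Denominator 4 − 1 = 3.
10.6454345117 ÷ 3 = 3.5484781706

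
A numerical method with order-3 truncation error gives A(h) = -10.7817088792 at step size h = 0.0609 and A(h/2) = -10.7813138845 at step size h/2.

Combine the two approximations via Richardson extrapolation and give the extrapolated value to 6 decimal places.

Error is O(h^3); halving h shrinks it by 2^3 = 8.
Numerator 8·A(h/2) − A(h) = 8·(-10.7813138845) − (-10.7817088792) = -75.4688021968
Denominator 8 − 1 = 7.
Result: -10.7812574567

-10.781257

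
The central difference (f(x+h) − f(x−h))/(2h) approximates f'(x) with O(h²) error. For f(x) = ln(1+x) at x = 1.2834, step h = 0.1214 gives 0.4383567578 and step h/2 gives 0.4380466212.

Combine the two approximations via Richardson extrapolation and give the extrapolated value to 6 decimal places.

0.437943

r = 2, so 2^r = 4.
Top: 4(0.4380466212) − (0.4383567578) = 1.3138297270
1.3138297270 ÷ 3 = 0.4379432423
Gap between inputs: 3.101e-04; correction applied: −0.0001033789.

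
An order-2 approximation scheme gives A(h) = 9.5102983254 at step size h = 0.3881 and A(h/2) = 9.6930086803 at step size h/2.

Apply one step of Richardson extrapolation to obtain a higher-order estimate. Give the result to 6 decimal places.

9.753912

The method has order 2: 2^2 = 4.
2^2·A(h/2) = 38.7720347212; minus A(h) gives 29.2617363958.
Denominator 4 − 1 = 3.
So the Richardson estimate is 9.7539121319.
Shift from A(h/2): +0.0609034516.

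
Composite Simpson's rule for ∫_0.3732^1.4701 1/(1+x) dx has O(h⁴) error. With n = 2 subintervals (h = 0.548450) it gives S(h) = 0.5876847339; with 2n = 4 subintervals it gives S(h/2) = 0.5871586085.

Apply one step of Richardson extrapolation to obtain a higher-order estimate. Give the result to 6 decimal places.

r = 4, so 2^r = 16.
16×0.5871586085 − 0.5876847339 = 8.8068530021
R = 8.8068530021/15 = 0.5871235335

0.587124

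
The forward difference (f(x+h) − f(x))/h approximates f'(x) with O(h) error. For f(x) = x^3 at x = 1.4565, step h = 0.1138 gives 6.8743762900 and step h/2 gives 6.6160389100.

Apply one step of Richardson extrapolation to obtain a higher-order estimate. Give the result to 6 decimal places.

6.357702

Error is O(h^1); halving h shrinks it by 2^1 = 2.
Top: 2(6.6160389100) − (6.8743762900) = 6.3577015300
Extrapolated: 6.3577015300 / 1 = 6.3577015300
Shift from A(h/2): −0.2583373800.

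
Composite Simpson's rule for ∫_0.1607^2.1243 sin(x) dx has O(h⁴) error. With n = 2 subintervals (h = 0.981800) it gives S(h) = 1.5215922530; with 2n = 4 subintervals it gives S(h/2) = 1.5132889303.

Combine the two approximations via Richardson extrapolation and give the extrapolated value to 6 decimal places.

With r = 4 the leading error scales as h^4, so the weight is 2^4 = 16.
Numerator 16·A(h/2) − A(h) = 16·1.5132889303 − 1.5215922530 = 22.6910306318
R = 22.6910306318/15 = 1.5127353755
Shift from A(h/2): −0.0005535548.

1.512735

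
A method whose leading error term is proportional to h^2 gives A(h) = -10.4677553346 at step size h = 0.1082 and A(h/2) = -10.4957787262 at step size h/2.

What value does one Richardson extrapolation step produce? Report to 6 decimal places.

Method order is 2; weight 2^2 = 4.
Weighted: (-41.9831149048) − (-10.4677553346) = -31.5153595702
Denominator 4 − 1 = 3.
(4×(-10.4957787262) − (-10.4677553346))/(4 − 1) = -10.5051198567
Correction |R − A(h/2)| = 9.341e-03; gap |A(h/2) − A(h)| = 2.802e-02.

-10.505120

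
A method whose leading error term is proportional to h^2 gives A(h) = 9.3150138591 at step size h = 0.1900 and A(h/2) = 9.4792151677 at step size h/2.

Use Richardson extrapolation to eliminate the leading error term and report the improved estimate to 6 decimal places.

9.533949

Order 2 gives 2^r = 4 and 2^r − 1 = 3.
Weighted: 37.9168606708 − 9.3150138591 = 28.6018468117
Denominator 4 − 1 = 3.
So the Richardson estimate is 9.5339489372.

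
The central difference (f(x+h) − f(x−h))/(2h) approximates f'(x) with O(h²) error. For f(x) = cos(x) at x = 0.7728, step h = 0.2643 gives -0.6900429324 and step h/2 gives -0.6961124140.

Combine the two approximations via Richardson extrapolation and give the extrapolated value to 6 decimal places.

r = 2, so 2^r = 4.
4×(-0.6961124140) = -2.7844496560; subtract (-0.6900429324) → -2.0944067236
Denominator 4 − 1 = 3.
So the Richardson estimate is -0.6981355745.
Correction |R − A(h/2)| = 2.023e-03; gap |A(h/2) − A(h)| = 6.069e-03.

-0.698136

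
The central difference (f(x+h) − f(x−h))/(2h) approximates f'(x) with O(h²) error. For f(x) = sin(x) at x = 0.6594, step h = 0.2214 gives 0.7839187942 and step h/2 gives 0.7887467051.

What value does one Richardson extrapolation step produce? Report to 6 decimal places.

0.790356

With r = 2 the leading error scales as h^2, so the weight is 2^2 = 4.
Weighted: 3.1549868204 − 0.7839187942 = 2.3710680262
Denominator 4 − 1 = 3.
Result: 0.7903560087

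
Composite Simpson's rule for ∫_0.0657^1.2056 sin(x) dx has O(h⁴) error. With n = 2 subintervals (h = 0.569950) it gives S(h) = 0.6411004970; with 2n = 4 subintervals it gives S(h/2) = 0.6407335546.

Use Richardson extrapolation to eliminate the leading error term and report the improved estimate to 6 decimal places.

r = 4, so 2^r = 16.
16*0.6407335546 = 10.2517368736; 10.2517368736 − 0.6411004970 = 9.6106363766
Denominator 16 − 1 = 15.
(16*0.6407335546 − 0.6411004970)/(16 − 1) = 0.6407090918

0.640709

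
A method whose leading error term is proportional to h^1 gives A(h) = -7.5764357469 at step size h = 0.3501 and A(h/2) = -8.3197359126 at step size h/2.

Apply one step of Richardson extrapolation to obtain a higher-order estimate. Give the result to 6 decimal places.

Method order is 1; weight 2^1 = 2.
Top: 2(-8.3197359126) − (-7.5764357469) = -9.0630360783
(2×(-8.3197359126) − (-7.5764357469))/(2 − 1) = -9.0630360783

-9.063036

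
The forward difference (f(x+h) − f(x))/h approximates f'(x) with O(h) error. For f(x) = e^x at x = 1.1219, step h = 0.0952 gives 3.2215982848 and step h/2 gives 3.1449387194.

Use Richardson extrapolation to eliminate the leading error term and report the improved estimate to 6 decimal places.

With r = 1 the leading error scales as h^1, so the weight is 2^1 = 2.
2·3.1449387194 = 6.2898774388; 6.2898774388 − 3.2215982848 = 3.0682791540
Denominator 2 − 1 = 1.
Extrapolated: 3.0682791540 / 1 = 3.0682791540

3.068279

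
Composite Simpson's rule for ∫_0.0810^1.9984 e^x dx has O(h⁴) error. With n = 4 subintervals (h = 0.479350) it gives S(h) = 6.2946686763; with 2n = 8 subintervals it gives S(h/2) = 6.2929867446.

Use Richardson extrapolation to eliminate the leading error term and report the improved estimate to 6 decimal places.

6.292875

Leading term ∝ h^4; use weight 16 = 2^4.
Weighted: 100.6877879136 − 6.2946686763 = 94.3931192373
Denominator 16 − 1 = 15.
Extrapolated: 94.3931192373 / 15 = 6.2928746158
Gap between inputs: 1.682e-03; correction applied: −0.0001121288.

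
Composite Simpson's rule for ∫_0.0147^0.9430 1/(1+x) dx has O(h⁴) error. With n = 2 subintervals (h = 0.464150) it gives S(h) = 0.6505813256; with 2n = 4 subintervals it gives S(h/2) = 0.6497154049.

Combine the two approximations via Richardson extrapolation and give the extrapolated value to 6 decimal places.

0.649658

Method order is 4; weight 2^4 = 16.
Weighted: 10.3954464784 − 0.6505813256 = 9.7448651528
Divide by 2^4 − 1 = 15.
(16×0.6497154049 − 0.6505813256)/(16 − 1) = 0.6496576769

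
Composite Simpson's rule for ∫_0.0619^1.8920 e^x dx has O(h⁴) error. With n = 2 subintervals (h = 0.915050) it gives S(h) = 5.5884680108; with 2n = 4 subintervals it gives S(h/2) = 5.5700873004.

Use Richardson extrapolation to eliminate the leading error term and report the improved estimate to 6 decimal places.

5.568862

r = 4: numerator weight 16, denominator 15.
Weighted: 89.1213968064 − 5.5884680108 = 83.5329287956
Extrapolated: 83.5329287956 / 15 = 5.5688619197
Correction |R − A(h/2)| = 1.225e-03; gap |A(h/2) − A(h)| = 1.838e-02.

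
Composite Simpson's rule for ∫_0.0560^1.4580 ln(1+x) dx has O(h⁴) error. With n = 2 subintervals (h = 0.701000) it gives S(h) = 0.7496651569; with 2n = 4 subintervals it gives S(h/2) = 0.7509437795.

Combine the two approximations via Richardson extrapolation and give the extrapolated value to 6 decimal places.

Error is O(h^4); halving h shrinks it by 2^4 = 16.
2^4·A(h/2) = 12.0151004720; minus A(h) gives 11.2654353151.
Denominator 16 − 1 = 15.
(16·0.7509437795 − 0.7496651569)/(16 − 1) = 0.7510290210
Correction |R − A(h/2)| = 8.524e-05; gap |A(h/2) − A(h)| = 1.279e-03.

0.751029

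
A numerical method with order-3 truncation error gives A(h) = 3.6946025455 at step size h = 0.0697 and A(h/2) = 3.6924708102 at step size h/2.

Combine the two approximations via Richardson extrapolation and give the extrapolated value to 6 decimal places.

r = 3, so 2^r = 8.
Weighted: 29.5397664816 − 3.6946025455 = 25.8451639361
25.8451639361 ÷ 7 = 3.6921662766

3.692166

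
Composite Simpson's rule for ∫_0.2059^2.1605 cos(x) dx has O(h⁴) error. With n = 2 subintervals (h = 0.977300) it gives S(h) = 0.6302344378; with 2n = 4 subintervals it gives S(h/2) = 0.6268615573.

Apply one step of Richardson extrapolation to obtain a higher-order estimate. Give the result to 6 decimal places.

Leading term ∝ h^4; use weight 16 = 2^4.
Top: 16(0.6268615573) − (0.6302344378) = 9.3995504790
(16*0.6268615573 − 0.6302344378)/(16 − 1) = 0.6266366986
Correction |R − A(h/2)| = 2.249e-04; gap |A(h/2) − A(h)| = 3.373e-03.

0.626637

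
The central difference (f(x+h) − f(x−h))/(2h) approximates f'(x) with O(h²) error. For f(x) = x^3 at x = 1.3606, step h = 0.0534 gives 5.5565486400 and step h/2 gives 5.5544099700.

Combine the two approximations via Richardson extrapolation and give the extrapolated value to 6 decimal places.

Order 2 gives 2^r = 4 and 2^r − 1 = 3.
Weighted: 22.2176398800 − 5.5565486400 = 16.6610912400
(4×5.5544099700 − 5.5565486400)/(4 − 1) = 5.5536970800
Gap between inputs: 2.139e-03; correction applied: −0.0007128900.

5.553697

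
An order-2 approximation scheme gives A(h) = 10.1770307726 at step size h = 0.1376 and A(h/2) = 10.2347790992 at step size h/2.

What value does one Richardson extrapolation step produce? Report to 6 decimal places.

The method has order 2: 2^2 = 4.
2^2*A(h/2) = 40.9391163968; minus A(h) gives 30.7620856242.
R = 30.7620856242/3 = 10.2540285414

10.254029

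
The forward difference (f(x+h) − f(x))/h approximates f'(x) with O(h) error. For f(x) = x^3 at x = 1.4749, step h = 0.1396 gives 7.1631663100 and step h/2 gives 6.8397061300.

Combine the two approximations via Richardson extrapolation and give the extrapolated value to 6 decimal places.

Error is O(h^1); halving h shrinks it by 2^1 = 2.
2·6.8397061300 = 13.6794122600; subtract 7.1631663100 → 6.5162459500
Denominator 2 − 1 = 1.
6.5162459500 ÷ 1 = 6.5162459500
Correction |R − A(h/2)| = 3.235e-01; gap |A(h/2) − A(h)| = 3.235e-01.

6.516246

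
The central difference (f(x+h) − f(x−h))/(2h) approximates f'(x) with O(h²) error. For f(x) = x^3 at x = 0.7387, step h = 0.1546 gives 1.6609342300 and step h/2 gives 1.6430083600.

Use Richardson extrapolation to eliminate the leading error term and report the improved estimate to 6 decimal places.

With r = 2 the leading error scales as h^2, so the weight is 2^2 = 4.
4 × 1.6430083600 = 6.5720334400; subtract 1.6609342300 → 4.9110992100
Divide by 2^2 − 1 = 3.
R = 4.9110992100/3 = 1.6370330700
Gap between inputs: 1.793e-02; correction applied: −0.0059752900.

1.637033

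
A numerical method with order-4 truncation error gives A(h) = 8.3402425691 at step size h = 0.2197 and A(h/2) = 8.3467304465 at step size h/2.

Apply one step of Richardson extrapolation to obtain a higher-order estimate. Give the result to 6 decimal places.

8.347163

Leading term ∝ h^4; use weight 16 = 2^4.
16×8.3467304465 = 133.5476871440; subtract 8.3402425691 → 125.2074445749
Denominator 16 − 1 = 15.
R = 125.2074445749/15 = 8.3471629717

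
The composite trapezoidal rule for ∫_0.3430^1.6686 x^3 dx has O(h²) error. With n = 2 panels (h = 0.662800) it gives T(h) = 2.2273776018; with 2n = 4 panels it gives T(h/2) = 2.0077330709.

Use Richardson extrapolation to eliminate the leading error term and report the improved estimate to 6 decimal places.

The method has order 2: 2^2 = 4.
Difference of the inputs: 2.0077330709 − 2.2273776018 = -0.2196445309
Correction (A(h/2) − A(h))/(4 − 1) = (-0.2196445309)/3 = -0.0732148436
R = 2.0077330709 − 0.0732148436 = 1.9345182273
Gap between inputs: 2.196e-01; correction applied: −0.0732148436.

1.934518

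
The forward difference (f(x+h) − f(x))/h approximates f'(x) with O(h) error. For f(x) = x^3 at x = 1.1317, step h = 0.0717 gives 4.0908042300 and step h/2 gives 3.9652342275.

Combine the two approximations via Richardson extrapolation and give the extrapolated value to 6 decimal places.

3.839664

Order 1 gives 2^r = 2 and 2^r − 1 = 1.
Top: 2(3.9652342275) − (4.0908042300) = 3.8396642250
3.8396642250 ÷ 1 = 3.8396642250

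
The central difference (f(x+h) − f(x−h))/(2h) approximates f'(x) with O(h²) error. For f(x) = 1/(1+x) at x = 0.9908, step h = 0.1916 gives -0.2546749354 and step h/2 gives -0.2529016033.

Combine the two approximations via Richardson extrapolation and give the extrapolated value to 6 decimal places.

-0.252310

r = 2: numerator weight 4, denominator 3.
4×(-0.2529016033) − (-0.2546749354) = -0.7569314778
Extrapolated: (-0.7569314778) / 3 = -0.2523104926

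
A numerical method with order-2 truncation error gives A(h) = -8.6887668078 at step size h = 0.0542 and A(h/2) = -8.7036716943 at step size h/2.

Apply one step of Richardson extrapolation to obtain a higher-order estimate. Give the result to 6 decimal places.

-8.708640

Error is O(h^2); halving h shrinks it by 2^2 = 4.
4 × (-8.7036716943) − (-8.6887668078) = -26.1259199694
(4 × (-8.7036716943) − (-8.6887668078))/(4 − 1) = -8.7086399898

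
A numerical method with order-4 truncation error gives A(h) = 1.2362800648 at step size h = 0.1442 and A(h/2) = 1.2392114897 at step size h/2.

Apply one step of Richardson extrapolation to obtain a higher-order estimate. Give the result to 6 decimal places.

The method has order 4: 2^4 = 16.
16·1.2392114897 = 19.8273838352; 19.8273838352 − 1.2362800648 = 18.5911037704
(16·1.2392114897 − 1.2362800648)/(16 − 1) = 1.2394069180
Shift from A(h/2): +0.0001954283.

1.239407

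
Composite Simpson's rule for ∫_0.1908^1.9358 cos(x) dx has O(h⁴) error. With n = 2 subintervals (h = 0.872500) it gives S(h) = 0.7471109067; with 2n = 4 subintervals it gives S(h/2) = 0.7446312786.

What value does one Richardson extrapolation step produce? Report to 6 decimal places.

0.744466

r = 4: numerator weight 16, denominator 15.
Numerator 16 × A(h/2) − A(h) = 16 × 0.7446312786 − 0.7471109067 = 11.1669895509
(16 × 0.7446312786 − 0.7471109067)/(16 − 1) = 0.7444659701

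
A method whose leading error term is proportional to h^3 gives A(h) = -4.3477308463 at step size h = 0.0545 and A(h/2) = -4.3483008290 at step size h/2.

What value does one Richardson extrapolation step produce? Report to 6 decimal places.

-4.348382

r = 3: numerator weight 8, denominator 7.
8 × (-4.3483008290) = -34.7864066320; (-34.7864066320) − (-4.3477308463) = -30.4386757857
Divide by 2^3 − 1 = 7.
Extrapolated: (-30.4386757857) / 7 = -4.3483822551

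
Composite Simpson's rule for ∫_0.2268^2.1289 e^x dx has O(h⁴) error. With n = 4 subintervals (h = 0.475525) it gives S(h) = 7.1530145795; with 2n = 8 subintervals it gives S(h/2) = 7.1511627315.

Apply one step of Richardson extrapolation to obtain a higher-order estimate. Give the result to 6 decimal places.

With r = 4 the leading error scales as h^4, so the weight is 2^4 = 16.
Difference of the inputs: 7.1511627315 − 7.1530145795 = -0.0018518480
Divide by 2^4 − 1 = 15: (-0.0018518480)/15 = -0.0001234565
R = 7.1511627315 − 0.0001234565 = 7.1510392750

7.151039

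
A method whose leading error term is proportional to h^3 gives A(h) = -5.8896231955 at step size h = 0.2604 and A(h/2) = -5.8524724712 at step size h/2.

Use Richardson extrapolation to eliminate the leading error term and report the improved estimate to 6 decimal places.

Leading term ∝ h^3; use weight 8 = 2^3.
2^3 × A(h/2) = -46.8197797696; minus A(h) gives -40.9301565741.
Divide by 2^3 − 1 = 7.
Extrapolated: (-40.9301565741) / 7 = -5.8471652249
Correction |R − A(h/2)| = 5.307e-03; gap |A(h/2) − A(h)| = 3.715e-02.

-5.847165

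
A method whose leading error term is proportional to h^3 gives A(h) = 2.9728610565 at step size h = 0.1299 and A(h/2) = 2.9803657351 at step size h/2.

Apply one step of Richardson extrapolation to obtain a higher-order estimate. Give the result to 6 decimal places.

Order 3 gives 2^r = 8 and 2^r − 1 = 7.
8*2.9803657351 = 23.8429258808; 23.8429258808 − 2.9728610565 = 20.8700648243
Extrapolated: 20.8700648243 / 7 = 2.9814378320
Gap between inputs: 7.505e-03; correction applied: +0.0010720969.

2.981438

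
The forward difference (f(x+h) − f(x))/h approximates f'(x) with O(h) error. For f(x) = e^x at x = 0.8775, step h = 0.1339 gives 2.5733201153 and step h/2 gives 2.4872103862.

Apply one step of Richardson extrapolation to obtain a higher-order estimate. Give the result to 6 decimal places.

2.401101

r = 1: numerator weight 2, denominator 1.
2^1×A(h/2) = 4.9744207724; minus A(h) gives 2.4011006571.
Divide by 2^1 − 1 = 1.
(2×2.4872103862 − 2.5733201153)/(2 − 1) = 2.4011006571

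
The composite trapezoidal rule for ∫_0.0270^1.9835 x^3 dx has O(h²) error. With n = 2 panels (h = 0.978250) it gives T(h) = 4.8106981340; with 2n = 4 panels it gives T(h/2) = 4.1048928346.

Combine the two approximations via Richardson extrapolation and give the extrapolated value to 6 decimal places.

3.869624

Error is O(h^2); halving h shrinks it by 2^2 = 4.
Top: 4(4.1048928346) − (4.8106981340) = 11.6088732044
Divide by 2^2 − 1 = 3.
11.6088732044 ÷ 3 = 3.8696244015
Correction |R − A(h/2)| = 2.353e-01; gap |A(h/2) − A(h)| = 7.058e-01.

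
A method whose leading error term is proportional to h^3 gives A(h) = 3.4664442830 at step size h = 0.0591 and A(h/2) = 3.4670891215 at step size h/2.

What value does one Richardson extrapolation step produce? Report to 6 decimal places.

Leading term ∝ h^3; use weight 8 = 2^3.
Weighted: 27.7367129720 − 3.4664442830 = 24.2702686890
Denominator 8 − 1 = 7.
R = 24.2702686890/7 = 3.4671812413
Shift from A(h/2): +0.0000921198.

3.467181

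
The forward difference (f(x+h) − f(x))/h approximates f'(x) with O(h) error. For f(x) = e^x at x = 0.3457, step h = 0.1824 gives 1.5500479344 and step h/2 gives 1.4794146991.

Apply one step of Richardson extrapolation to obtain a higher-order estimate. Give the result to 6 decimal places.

1.408781

r = 1, so 2^r = 2.
Numerator 2 × A(h/2) − A(h) = 2 × 1.4794146991 − 1.5500479344 = 1.4087814638
Divide by 2^1 − 1 = 1.
(2 × 1.4794146991 − 1.5500479344)/(2 − 1) = 1.4087814638
Shift from A(h/2): −0.0706332353.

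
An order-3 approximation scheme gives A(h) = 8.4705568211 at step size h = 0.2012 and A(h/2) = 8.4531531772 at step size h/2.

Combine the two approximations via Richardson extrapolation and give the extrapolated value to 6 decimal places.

Leading term ∝ h^3; use weight 8 = 2^3.
8 × 8.4531531772 = 67.6252254176; 67.6252254176 − 8.4705568211 = 59.1546685965
R = 59.1546685965/7 = 8.4506669424

8.450667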